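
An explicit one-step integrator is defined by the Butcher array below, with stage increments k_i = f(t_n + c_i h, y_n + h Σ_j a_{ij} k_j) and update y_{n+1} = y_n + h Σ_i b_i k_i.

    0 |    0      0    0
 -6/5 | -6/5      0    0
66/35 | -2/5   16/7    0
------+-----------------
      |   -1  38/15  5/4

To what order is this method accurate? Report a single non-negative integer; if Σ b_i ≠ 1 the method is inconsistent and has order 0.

b = (-1, 38/15, 5/4)
c = (0, -6/5, 66/35)
Ac = (0, 0, -96/35)
Σ b_i: (-1)·1 + 38/15·1 + 5/4·1 = 167/60 ≠ 1 ⇒ order 0.

0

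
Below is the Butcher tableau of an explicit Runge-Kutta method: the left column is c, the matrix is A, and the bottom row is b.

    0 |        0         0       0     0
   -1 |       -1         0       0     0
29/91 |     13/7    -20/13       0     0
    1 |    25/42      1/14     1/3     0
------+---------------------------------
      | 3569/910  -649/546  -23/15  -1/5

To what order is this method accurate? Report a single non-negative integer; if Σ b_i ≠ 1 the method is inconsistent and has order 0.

2

b = (3569/910, -649/546, -23/15, -1/5)
c = (0, -1, 29/91, 1)
Ac = (0, 0, 20/13, 19/546)
Σ b_i: 3569/910·1 + (-649/546)·1 + (-23/15)·1 + (-1/5)·1 = 1 ✓
b·c: (-649/546)·(-1) + (-23/15)·29/91 + (-1/5)·1 = 1/2 ✓
b·c²: (-649/546)·1 + (-23/15)·841/8281 + (-1/5)·1 = -127889/82810 ≠ 1/3 ⇒ order 2.
b·Ac: (-23/15)·20/13 + (-1/5)·19/546 = -2153/910 ≠ 1/6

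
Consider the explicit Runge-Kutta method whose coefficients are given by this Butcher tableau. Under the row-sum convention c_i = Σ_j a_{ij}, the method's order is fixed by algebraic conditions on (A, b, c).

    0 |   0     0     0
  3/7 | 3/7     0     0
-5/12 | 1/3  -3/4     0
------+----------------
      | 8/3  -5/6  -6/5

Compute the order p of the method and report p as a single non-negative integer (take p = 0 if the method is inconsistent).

b = (8/3, -5/6, -6/5)
c = (0, 3/7, -5/12)
Ac = (0, 0, -9/28)
Σ b_i: 8/3·1 + (-5/6)·1 + (-6/5)·1 = 19/30 ≠ 1 ⇒ order 0.

0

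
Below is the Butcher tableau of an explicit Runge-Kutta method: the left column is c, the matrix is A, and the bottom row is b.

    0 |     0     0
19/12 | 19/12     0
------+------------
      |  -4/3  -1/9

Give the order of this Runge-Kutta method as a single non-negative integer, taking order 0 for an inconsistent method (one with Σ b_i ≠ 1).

b = (-4/3, -1/9)
c = (0, 19/12)
Σ b_i: (-4/3)·1 + (-1/9)·1 = -13/9 ≠ 1 ⇒ order 0.

0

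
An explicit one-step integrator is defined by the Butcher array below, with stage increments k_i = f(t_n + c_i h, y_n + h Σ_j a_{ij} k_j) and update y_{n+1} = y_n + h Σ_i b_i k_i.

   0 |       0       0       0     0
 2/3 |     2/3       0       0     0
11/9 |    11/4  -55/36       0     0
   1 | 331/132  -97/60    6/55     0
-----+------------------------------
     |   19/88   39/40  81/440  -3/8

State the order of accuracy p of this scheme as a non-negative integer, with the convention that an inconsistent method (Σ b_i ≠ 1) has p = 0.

b = (19/88, 39/40, 81/440, -3/8)
c = (0, 2/3, 11/9, 1)
Ac = (0, 0, -55/54, -17/18)
Σ b_i: 19/88·1 + 39/40·1 + 81/440·1 + (-3/8)·1 = 1 ✓
b·c: 39/40·2/3 + 81/440·11/9 + (-3/8)·1 = 1/2 ✓
b·c²: 39/40·4/9 + 81/440·121/81 + (-3/8)·1 = 1/3 ✓
b·Ac: 81/440·(-55/54) + (-3/8)·(-17/18) = 1/6 ✓
b·c³: 39/40·8/27 + 81/440·1331/729 + (-3/8)·1 = 1/4 ✓
b·(c∘Ac): 81/440·(-605/486) + (-3/8)·(-17/18) = 1/8 ✓
b·Ac²: 81/440·(-55/81) + (-3/8)·(-5/9) = 1/12 ✓
b·A²c: (-3/8)·(-1/9) = 1/24 ✓; 4 stages ⇒ order 4.

4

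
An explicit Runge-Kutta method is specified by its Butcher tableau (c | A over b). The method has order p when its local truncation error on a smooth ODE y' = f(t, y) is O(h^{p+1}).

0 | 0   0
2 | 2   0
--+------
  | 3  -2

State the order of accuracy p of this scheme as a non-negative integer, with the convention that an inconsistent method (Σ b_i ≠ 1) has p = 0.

1

b = (3, -2)
c = (0, 2)
Σ b_i: 3·1 + (-2)·1 = 1 ✓
b·c: (-2)·2 = -4 ≠ 1/2 ⇒ order 1.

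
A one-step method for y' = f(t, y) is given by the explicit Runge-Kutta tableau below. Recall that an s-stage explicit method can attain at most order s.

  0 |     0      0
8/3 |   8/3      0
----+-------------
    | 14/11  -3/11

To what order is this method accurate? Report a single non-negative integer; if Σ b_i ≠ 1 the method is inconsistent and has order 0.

1

b = (14/11, -3/11)
c = (0, 8/3)
Σ b_i: 14/11·1 + (-3/11)·1 = 1 ✓
b·c: (-3/11)·8/3 = -8/11 ≠ 1/2 ⇒ order 1.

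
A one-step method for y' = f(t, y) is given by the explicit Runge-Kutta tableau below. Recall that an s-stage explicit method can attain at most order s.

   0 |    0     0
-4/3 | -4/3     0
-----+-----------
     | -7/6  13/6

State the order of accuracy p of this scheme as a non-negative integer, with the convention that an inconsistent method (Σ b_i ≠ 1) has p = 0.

b = (-7/6, 13/6)
c = (0, -4/3)
Σ b_i: (-7/6)·1 + 13/6·1 = 1 ✓
b·c: 13/6·(-4/3) = -26/9 ≠ 1/2 ⇒ order 1.

1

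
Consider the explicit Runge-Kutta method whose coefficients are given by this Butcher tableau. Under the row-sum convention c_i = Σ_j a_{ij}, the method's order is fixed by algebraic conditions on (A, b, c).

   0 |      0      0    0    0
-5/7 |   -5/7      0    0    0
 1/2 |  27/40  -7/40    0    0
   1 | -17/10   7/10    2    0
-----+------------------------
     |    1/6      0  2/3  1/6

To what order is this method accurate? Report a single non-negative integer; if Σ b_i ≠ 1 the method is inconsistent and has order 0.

4

b = (1/6, 0, 2/3, 1/6)
c = (0, -5/7, 1/2, 1)
Ac = (0, 0, 1/8, 1/2)
Σ b_i: 1/6·1 + 2/3·1 + 1/6·1 = 1 ✓
b·c: 2/3·1/2 + 1/6·1 = 1/2 ✓
b·c²: 2/3·1/4 + 1/6·1 = 1/3 ✓
b·Ac: 2/3·1/8 + 1/6·1/2 = 1/6 ✓
b·c³: 2/3·1/8 + 1/6·1 = 1/4 ✓
b·(c∘Ac): 2/3·1/16 + 1/6·1/2 = 1/8 ✓
b·Ac²: 2/3·(-5/56) + 1/6·6/7 = 1/12 ✓
b·A²c: 1/6·1/4 = 1/24 ✓; 4 stages ⇒ order 4.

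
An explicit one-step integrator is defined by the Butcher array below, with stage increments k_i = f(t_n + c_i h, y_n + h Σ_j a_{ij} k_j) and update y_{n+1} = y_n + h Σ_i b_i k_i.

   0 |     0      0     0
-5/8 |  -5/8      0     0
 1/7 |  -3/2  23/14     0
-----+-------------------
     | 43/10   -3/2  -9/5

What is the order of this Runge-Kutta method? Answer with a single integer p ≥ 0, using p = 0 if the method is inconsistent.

b = (43/10, -3/2, -9/5)
c = (0, -5/8, 1/7)
Ac = (0, 0, -115/112)
Σ b_i: 43/10·1 + (-3/2)·1 + (-9/5)·1 = 1 ✓
b·c: (-3/2)·(-5/8) + (-9/5)·1/7 = 381/560 ≠ 1/2 ⇒ order 1.

1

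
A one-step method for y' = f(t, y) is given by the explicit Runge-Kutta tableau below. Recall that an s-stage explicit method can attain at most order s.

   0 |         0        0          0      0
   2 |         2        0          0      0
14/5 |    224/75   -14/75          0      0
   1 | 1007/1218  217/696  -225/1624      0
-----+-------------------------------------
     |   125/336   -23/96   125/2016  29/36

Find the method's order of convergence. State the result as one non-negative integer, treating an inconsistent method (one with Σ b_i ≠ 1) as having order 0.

4

b = (125/336, -23/96, 125/2016, 29/36)
c = (0, 2, 14/5, 1)
Ac = (0, 0, -28/75, 41/174)
Σ b_i: 125/336·1 + (-23/96)·1 + 125/2016·1 + 29/36·1 = 1 ✓
b·c: (-23/96)·2 + 125/2016·14/5 + 29/36·1 = 1/2 ✓
b·c²: (-23/96)·4 + 125/2016·196/25 + 29/36·1 = 1/3 ✓
b·Ac: 125/2016·(-28/75) + 29/36·41/174 = 1/6 ✓
b·c³: (-23/96)·8 + 125/2016·2744/125 + 29/36·1 = 1/4 ✓
b·(c∘Ac): 125/2016·(-392/375) + 29/36·41/174 = 1/8 ✓
b·Ac²: 125/2016·(-56/75) + 29/36·14/87 = 1/12 ✓
b·A²c: 29/36·3/58 = 1/24 ✓; 4 stages ⇒ order 4.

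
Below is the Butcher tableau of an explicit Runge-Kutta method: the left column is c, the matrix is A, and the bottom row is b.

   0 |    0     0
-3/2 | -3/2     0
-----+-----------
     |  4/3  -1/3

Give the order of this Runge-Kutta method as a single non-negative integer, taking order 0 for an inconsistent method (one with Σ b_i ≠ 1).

2

b = (4/3, -1/3)
c = (0, -3/2)
Σ b_i: 4/3·1 + (-1/3)·1 = 1 ✓
b·c: (-1/3)·(-3/2) = 1/2 ✓; 2 stages ⇒ order 2.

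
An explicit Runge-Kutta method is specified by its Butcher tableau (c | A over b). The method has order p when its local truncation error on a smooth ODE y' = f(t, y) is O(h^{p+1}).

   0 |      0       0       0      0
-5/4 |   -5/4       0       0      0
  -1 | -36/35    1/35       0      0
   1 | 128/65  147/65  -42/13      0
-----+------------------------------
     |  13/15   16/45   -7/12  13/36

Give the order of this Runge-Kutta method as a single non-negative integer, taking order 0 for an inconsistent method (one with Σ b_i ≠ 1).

4

b = (13/15, 16/45, -7/12, 13/36)
c = (0, -5/4, -1, 1)
Ac = (0, 0, -1/28, 21/52)
Σ b_i: 13/15·1 + 16/45·1 + (-7/12)·1 + 13/36·1 = 1 ✓
b·c: 16/45·(-5/4) + (-7/12)·(-1) + 13/36·1 = 1/2 ✓
b·c²: 16/45·25/16 + (-7/12)·1 + 13/36·1 = 1/3 ✓
b·Ac: (-7/12)·(-1/28) + 13/36·21/52 = 1/6 ✓
b·c³: 16/45·(-125/64) + (-7/12)·(-1) + 13/36·1 = 1/4 ✓
b·(c∘Ac): (-7/12)·1/28 + 13/36·21/52 = 1/8 ✓
b·Ac²: (-7/12)·5/112 + 13/36·63/208 = 1/12 ✓
b·A²c: 13/36·3/26 = 1/24 ✓; 4 stages ⇒ order 4.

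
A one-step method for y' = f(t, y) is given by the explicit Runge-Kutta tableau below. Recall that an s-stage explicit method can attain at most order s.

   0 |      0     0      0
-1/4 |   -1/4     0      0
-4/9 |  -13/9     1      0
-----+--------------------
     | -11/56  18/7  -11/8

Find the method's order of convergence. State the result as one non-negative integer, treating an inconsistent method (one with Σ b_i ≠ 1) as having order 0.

b = (-11/56, 18/7, -11/8)
c = (0, -1/4, -4/9)
Ac = (0, 0, -1/4)
Σ b_i: (-11/56)·1 + 18/7·1 + (-11/8)·1 = 1 ✓
b·c: 18/7·(-1/4) + (-11/8)·(-4/9) = -2/63 ≠ 1/2 ⇒ order 1.

1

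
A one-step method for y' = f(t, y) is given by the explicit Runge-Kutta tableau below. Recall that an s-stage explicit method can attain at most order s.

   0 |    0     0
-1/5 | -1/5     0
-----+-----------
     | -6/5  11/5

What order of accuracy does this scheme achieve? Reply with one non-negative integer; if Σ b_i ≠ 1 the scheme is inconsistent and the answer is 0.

1

b = (-6/5, 11/5)
c = (0, -1/5)
Σ b_i: (-6/5)·1 + 11/5·1 = 1 ✓
b·c: 11/5·(-1/5) = -11/25 ≠ 1/2 ⇒ order 1.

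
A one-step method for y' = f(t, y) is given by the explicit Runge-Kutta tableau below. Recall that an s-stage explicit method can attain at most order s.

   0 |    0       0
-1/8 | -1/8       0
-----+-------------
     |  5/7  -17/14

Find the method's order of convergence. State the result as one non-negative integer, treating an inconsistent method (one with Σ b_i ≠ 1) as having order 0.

0

b = (5/7, -17/14)
c = (0, -1/8)
Σ b_i: 5/7·1 + (-17/14)·1 = -1/2 ≠ 1 ⇒ order 0.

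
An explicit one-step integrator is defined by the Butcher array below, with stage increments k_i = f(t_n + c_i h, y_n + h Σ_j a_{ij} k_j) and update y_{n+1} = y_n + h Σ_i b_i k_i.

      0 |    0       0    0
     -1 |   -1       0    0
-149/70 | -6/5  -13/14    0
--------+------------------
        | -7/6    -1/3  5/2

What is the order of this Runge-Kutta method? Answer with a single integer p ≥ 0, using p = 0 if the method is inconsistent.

1

b = (-7/6, -1/3, 5/2)
c = (0, -1, -149/70)
Ac = (0, 0, 13/14)
Σ b_i: (-7/6)·1 + (-1/3)·1 + 5/2·1 = 1 ✓
b·c: (-1/3)·(-1) + 5/2·(-149/70) = -419/84 ≠ 1/2 ⇒ order 1.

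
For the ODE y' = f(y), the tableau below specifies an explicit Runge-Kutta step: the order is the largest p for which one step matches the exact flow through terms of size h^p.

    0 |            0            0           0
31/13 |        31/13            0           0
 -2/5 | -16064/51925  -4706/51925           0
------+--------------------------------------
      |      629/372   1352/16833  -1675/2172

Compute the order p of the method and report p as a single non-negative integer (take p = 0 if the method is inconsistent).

b = (629/372, 1352/16833, -1675/2172)
c = (0, 31/13, -2/5)
Ac = (0, 0, -362/1675)
Σ b_i: 629/372·1 + 1352/16833·1 + (-1675/2172)·1 = 1 ✓
b·c: 1352/16833·31/13 + (-1675/2172)·(-2/5) = 1/2 ✓
b·c²: 1352/16833·961/169 + (-1675/2172)·4/25 = 1/3 ✓
b·Ac: (-1675/2172)·(-362/1675) = 1/6 ✓; 3 stages ⇒ order 3.

3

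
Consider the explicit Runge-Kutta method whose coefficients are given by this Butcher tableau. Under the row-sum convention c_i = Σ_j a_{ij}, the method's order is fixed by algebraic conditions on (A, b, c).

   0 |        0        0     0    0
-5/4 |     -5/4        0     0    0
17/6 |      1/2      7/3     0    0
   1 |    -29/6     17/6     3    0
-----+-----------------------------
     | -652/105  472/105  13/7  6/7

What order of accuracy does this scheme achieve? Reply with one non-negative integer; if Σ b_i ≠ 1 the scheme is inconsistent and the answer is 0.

2

b = (-652/105, 472/105, 13/7, 6/7)
c = (0, -5/4, 17/6, 1)
Ac = (0, 0, -35/12, 119/24)
Σ b_i: (-652/105)·1 + 472/105·1 + 13/7·1 + 6/7·1 = 1 ✓
b·c: 472/105·(-5/4) + 13/7·17/6 + 6/7·1 = 1/2 ✓
b·c²: 472/105·25/16 + 13/7·289/36 + 6/7·1 = 5743/252 ≠ 1/3 ⇒ order 2.
b·Ac: 13/7·(-35/12) + 6/7·119/24 = -7/6 ≠ 1/6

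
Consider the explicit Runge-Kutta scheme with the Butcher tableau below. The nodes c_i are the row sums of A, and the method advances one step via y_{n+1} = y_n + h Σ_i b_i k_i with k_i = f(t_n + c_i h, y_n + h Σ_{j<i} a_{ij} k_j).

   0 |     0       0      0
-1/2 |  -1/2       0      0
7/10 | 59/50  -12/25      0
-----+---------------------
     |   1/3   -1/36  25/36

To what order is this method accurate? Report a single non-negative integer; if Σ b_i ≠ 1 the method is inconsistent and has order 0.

b = (1/3, -1/36, 25/36)
c = (0, -1/2, 7/10)
Ac = (0, 0, 6/25)
Σ b_i: 1/3·1 + (-1/36)·1 + 25/36·1 = 1 ✓
b·c: (-1/36)·(-1/2) + 25/36·7/10 = 1/2 ✓
b·c²: (-1/36)·1/4 + 25/36·49/100 = 1/3 ✓
b·Ac: 25/36·6/25 = 1/6 ✓; 3 stages ⇒ order 3.

3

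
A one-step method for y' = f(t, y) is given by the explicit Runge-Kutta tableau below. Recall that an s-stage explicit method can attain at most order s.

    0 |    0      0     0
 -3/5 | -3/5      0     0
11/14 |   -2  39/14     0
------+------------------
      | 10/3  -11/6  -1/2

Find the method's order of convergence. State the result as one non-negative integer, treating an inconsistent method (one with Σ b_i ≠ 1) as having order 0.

b = (10/3, -11/6, -1/2)
c = (0, -3/5, 11/14)
Ac = (0, 0, -117/70)
Σ b_i: 10/3·1 + (-11/6)·1 + (-1/2)·1 = 1 ✓
b·c: (-11/6)·(-3/5) + (-1/2)·11/14 = 99/140 ≠ 1/2 ⇒ order 1.

1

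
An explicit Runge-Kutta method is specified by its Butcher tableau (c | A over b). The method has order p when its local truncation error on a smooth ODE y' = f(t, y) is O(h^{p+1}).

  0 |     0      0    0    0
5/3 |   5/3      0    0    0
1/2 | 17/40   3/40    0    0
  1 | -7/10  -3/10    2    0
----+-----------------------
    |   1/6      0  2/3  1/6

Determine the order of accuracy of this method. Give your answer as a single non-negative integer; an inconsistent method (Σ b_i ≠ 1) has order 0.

4

b = (1/6, 0, 2/3, 1/6)
c = (0, 5/3, 1/2, 1)
Ac = (0, 0, 1/8, 1/2)
Σ b_i: 1/6·1 + 2/3·1 + 1/6·1 = 1 ✓
b·c: 2/3·1/2 + 1/6·1 = 1/2 ✓
b·c²: 2/3·1/4 + 1/6·1 = 1/3 ✓
b·Ac: 2/3·1/8 + 1/6·1/2 = 1/6 ✓
b·c³: 2/3·1/8 + 1/6·1 = 1/4 ✓
b·(c∘Ac): 2/3·1/16 + 1/6·1/2 = 1/8 ✓
b·Ac²: 2/3·5/24 + 1/6·(-1/3) = 1/12 ✓
b·A²c: 1/6·1/4 = 1/24 ✓; 4 stages ⇒ order 4.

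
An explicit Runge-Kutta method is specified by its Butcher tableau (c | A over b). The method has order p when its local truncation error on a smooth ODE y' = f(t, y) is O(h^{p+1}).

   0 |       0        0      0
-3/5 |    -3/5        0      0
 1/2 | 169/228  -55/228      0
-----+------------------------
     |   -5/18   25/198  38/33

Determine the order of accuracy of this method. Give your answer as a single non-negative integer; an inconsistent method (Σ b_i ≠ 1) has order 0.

3

b = (-5/18, 25/198, 38/33)
c = (0, -3/5, 1/2)
Ac = (0, 0, 11/76)
Σ b_i: (-5/18)·1 + 25/198·1 + 38/33·1 = 1 ✓
b·c: 25/198·(-3/5) + 38/33·1/2 = 1/2 ✓
b·c²: 25/198·9/25 + 38/33·1/4 = 1/3 ✓
b·Ac: 38/33·11/76 = 1/6 ✓; 3 stages ⇒ order 3.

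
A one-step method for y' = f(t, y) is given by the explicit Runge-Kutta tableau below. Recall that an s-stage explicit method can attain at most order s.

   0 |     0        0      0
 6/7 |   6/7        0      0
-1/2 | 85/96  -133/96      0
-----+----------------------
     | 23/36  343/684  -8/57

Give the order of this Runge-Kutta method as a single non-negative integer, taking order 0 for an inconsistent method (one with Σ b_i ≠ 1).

3

b = (23/36, 343/684, -8/57)
c = (0, 6/7, -1/2)
Ac = (0, 0, -19/16)
Σ b_i: 23/36·1 + 343/684·1 + (-8/57)·1 = 1 ✓
b·c: 343/684·6/7 + (-8/57)·(-1/2) = 1/2 ✓
b·c²: 343/684·36/49 + (-8/57)·1/4 = 1/3 ✓
b·Ac: (-8/57)·(-19/16) = 1/6 ✓; 3 stages ⇒ order 3.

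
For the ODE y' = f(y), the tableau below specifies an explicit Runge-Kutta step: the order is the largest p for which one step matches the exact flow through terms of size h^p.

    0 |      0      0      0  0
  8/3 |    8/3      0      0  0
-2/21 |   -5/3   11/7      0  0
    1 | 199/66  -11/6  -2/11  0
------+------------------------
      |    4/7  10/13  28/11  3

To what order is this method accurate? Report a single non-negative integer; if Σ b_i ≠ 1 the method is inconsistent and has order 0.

0

b = (4/7, 10/13, 28/11, 3)
c = (0, 8/3, -2/21, 1)
Ac = (0, 0, 88/21, -3376/693)
Σ b_i: 4/7·1 + 10/13·1 + 28/11·1 + 3·1 = 6893/1001 ≠ 1 ⇒ order 0.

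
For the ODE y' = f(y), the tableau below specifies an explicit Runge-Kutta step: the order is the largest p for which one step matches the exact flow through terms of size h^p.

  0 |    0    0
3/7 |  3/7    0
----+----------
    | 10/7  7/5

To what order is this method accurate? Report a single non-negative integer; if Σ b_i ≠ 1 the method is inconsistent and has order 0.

b = (10/7, 7/5)
c = (0, 3/7)
Σ b_i: 10/7·1 + 7/5·1 = 99/35 ≠ 1 ⇒ order 0.

0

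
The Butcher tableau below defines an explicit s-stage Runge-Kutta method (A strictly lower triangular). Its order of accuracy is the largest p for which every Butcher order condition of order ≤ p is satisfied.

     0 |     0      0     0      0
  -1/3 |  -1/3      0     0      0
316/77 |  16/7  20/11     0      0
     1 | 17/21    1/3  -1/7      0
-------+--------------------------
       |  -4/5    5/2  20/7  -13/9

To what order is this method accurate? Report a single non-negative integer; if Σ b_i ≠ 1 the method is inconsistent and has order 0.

b = (-4/5, 5/2, 20/7, -13/9)
c = (0, -1/3, 316/77, 1)
Ac = (0, 0, -20/33, -3383/4851)
Σ b_i: (-4/5)·1 + 5/2·1 + 20/7·1 + (-13/9)·1 = 1961/630 ≠ 1 ⇒ order 0.

0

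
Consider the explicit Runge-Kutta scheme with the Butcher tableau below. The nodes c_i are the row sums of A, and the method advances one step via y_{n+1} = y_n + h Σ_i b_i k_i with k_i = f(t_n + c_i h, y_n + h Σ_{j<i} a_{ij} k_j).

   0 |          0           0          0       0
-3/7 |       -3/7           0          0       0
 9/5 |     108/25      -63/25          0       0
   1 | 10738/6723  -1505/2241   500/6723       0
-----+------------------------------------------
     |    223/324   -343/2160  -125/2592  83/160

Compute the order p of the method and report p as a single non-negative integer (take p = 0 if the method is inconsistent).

b = (223/324, -343/2160, -125/2592, 83/160)
c = (0, -3/7, 9/5, 1)
Ac = (0, 0, 27/25, 35/83)
Σ b_i: 223/324·1 + (-343/2160)·1 + (-125/2592)·1 + 83/160·1 = 1 ✓
b·c: (-343/2160)·(-3/7) + (-125/2592)·9/5 + 83/160·1 = 1/2 ✓
b·c²: (-343/2160)·9/49 + (-125/2592)·81/25 + 83/160·1 = 1/3 ✓
b·Ac: (-125/2592)·27/25 + 83/160·35/83 = 1/6 ✓
b·c³: (-343/2160)·(-27/343) + (-125/2592)·729/125 + 83/160·1 = 1/4 ✓
b·(c∘Ac): (-125/2592)·243/125 + 83/160·35/83 = 1/8 ✓
b·Ac²: (-125/2592)·(-81/175) + 83/160·205/1743 = 1/12 ✓
b·A²c: 83/160·20/249 = 1/24 ✓; 4 stages ⇒ order 4.

4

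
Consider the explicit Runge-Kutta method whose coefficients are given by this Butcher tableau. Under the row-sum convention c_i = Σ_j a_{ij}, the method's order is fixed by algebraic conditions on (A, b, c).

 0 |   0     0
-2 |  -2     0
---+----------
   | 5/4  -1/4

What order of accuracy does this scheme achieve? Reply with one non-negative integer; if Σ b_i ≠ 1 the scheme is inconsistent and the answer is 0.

b = (5/4, -1/4)
c = (0, -2)
Σ b_i: 5/4·1 + (-1/4)·1 = 1 ✓
b·c: (-1/4)·(-2) = 1/2 ✓; 2 stages ⇒ order 2.

2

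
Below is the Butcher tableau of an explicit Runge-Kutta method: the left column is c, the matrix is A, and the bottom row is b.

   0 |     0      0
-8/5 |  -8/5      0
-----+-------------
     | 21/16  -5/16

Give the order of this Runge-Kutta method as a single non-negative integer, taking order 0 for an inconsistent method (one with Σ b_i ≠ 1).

b = (21/16, -5/16)
c = (0, -8/5)
Σ b_i: 21/16·1 + (-5/16)·1 = 1 ✓
b·c: (-5/16)·(-8/5) = 1/2 ✓; 2 stages ⇒ order 2.

2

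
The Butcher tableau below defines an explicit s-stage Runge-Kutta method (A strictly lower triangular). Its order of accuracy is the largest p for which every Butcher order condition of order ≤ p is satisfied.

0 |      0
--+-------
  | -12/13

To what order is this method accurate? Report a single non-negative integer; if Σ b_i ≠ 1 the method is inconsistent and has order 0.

0

b = (-12/13)
c = (0)
Σ b_i: (-12/13)·1 = -12/13 ≠ 1 ⇒ order 0.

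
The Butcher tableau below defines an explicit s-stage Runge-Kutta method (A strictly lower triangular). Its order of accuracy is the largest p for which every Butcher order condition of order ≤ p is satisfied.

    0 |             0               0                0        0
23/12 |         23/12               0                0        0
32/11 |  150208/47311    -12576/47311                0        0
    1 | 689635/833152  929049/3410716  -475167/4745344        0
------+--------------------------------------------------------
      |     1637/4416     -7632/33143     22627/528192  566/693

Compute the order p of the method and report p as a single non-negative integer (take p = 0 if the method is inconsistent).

b = (1637/4416, -7632/33143, 22627/528192, 566/693)
c = (0, 23/12, 32/11, 1)
Ac = (0, 0, -1048/2057, 1045/4528)
Σ b_i: 1637/4416·1 + (-7632/33143)·1 + 22627/528192·1 + 566/693·1 = 1 ✓
b·c: (-7632/33143)·23/12 + 22627/528192·32/11 + 566/693·1 = 1/2 ✓
b·c²: (-7632/33143)·529/144 + 22627/528192·1024/121 + 566/693·1 = 1/3 ✓
b·Ac: 22627/528192·(-1048/2057) + 566/693·1045/4528 = 1/6 ✓
b·c³: (-7632/33143)·12167/1728 + 22627/528192·32768/1331 + 566/693·1 = 1/4 ✓
b·(c∘Ac): 22627/528192·(-33536/22627) + 566/693·1045/4528 = 1/8 ✓
b·Ac²: 22627/528192·(-6026/6171) + 566/693·8327/54336 = 1/12 ✓
b·A²c: 566/693·231/4528 = 1/24 ✓; 4 stages ⇒ order 4.

4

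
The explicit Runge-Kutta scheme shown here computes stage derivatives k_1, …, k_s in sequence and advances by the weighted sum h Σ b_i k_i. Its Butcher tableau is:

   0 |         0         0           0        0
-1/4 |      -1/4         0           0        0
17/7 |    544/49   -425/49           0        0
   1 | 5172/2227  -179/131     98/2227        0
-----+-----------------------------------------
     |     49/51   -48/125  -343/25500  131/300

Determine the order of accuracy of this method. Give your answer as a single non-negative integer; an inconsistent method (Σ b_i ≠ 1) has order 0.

4

b = (49/51, -48/125, -343/25500, 131/300)
c = (0, -1/4, 17/7, 1)
Ac = (0, 0, 425/196, 235/524)
Σ b_i: 49/51·1 + (-48/125)·1 + (-343/25500)·1 + 131/300·1 = 1 ✓
b·c: (-48/125)·(-1/4) + (-343/25500)·17/7 + 131/300·1 = 1/2 ✓
b·c²: (-48/125)·1/16 + (-343/25500)·289/49 + 131/300·1 = 1/3 ✓
b·Ac: (-343/25500)·425/196 + 131/300·235/524 = 1/6 ✓
b·c³: (-48/125)·(-1/64) + (-343/25500)·4913/343 + 131/300·1 = 1/4 ✓
b·(c∘Ac): (-343/25500)·7225/1372 + 131/300·235/524 = 1/8 ✓
b·Ac²: (-343/25500)·(-425/784) + 131/300·365/2096 = 1/12 ✓
b·A²c: 131/300·25/262 = 1/24 ✓; 4 stages ⇒ order 4.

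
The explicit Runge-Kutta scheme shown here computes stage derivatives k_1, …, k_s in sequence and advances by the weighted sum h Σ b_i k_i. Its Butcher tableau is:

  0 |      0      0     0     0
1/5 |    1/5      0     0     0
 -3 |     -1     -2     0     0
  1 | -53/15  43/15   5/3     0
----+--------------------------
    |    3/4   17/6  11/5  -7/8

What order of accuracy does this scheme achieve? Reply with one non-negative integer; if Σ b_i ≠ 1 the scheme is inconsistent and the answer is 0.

0

b = (3/4, 17/6, 11/5, -7/8)
c = (0, 1/5, -3, 1)
Ac = (0, 0, -2/5, -332/75)
Σ b_i: 3/4·1 + 17/6·1 + 11/5·1 + (-7/8)·1 = 589/120 ≠ 1 ⇒ order 0.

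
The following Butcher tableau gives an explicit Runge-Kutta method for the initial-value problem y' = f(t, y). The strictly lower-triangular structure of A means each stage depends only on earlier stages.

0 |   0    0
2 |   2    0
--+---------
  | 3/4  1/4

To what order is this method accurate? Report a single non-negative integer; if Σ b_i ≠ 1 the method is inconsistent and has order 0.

b = (3/4, 1/4)
c = (0, 2)
Σ b_i: 3/4·1 + 1/4·1 = 1 ✓
b·c: 1/4·2 = 1/2 ✓; 2 stages ⇒ order 2.

2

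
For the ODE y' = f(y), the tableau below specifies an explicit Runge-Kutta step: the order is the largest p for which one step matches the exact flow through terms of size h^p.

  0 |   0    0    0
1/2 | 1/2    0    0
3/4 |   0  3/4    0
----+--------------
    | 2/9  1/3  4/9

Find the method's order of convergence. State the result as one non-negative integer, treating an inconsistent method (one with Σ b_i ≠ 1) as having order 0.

3

b = (2/9, 1/3, 4/9)
c = (0, 1/2, 3/4)
Ac = (0, 0, 3/8)
Σ b_i: 2/9·1 + 1/3·1 + 4/9·1 = 1 ✓
b·c: 1/3·1/2 + 4/9·3/4 = 1/2 ✓
b·c²: 1/3·1/4 + 4/9·9/16 = 1/3 ✓
b·Ac: 4/9·3/8 = 1/6 ✓; 3 stages ⇒ order 3.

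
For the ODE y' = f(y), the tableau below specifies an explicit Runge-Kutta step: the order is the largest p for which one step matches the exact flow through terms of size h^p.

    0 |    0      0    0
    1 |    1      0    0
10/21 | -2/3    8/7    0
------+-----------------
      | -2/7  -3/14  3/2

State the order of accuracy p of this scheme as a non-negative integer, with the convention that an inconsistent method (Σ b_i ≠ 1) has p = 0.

2

b = (-2/7, -3/14, 3/2)
c = (0, 1, 10/21)
Ac = (0, 0, 8/7)
Σ b_i: (-2/7)·1 + (-3/14)·1 + 3/2·1 = 1 ✓
b·c: (-3/14)·1 + 3/2·10/21 = 1/2 ✓
b·c²: (-3/14)·1 + 3/2·100/441 = 37/294 ≠ 1/3 ⇒ order 2.
b·Ac: 3/2·8/7 = 12/7 ≠ 1/6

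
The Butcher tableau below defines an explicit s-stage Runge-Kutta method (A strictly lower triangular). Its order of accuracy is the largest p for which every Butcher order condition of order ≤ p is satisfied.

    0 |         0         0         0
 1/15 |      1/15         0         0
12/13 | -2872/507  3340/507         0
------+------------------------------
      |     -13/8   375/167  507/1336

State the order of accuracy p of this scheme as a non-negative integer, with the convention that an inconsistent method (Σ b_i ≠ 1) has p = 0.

b = (-13/8, 375/167, 507/1336)
c = (0, 1/15, 12/13)
Ac = (0, 0, 668/1521)
Σ b_i: (-13/8)·1 + 375/167·1 + 507/1336·1 = 1 ✓
b·c: 375/167·1/15 + 507/1336·12/13 = 1/2 ✓
b·c²: 375/167·1/225 + 507/1336·144/169 = 1/3 ✓
b·Ac: 507/1336·668/1521 = 1/6 ✓; 3 stages ⇒ order 3.

3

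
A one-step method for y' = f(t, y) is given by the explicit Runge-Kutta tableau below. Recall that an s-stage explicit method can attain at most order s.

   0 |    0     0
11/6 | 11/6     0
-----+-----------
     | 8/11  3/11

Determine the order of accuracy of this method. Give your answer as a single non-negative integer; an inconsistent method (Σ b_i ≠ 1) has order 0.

b = (8/11, 3/11)
c = (0, 11/6)
Σ b_i: 8/11·1 + 3/11·1 = 1 ✓
b·c: 3/11·11/6 = 1/2 ✓; 2 stages ⇒ order 2.

2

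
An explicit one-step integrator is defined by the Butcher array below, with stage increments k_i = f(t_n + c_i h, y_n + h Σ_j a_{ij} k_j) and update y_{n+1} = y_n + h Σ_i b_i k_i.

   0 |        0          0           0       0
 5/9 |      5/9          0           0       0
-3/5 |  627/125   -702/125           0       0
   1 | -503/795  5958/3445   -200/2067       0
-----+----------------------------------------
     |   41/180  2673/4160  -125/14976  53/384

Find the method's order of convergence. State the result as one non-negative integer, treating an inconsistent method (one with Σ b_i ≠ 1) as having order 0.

4

b = (41/180, 2673/4160, -125/14976, 53/384)
c = (0, 5/9, -3/5, 1)
Ac = (0, 0, -78/25, 54/53)
Σ b_i: 41/180·1 + 2673/4160·1 + (-125/14976)·1 + 53/384·1 = 1 ✓
b·c: 2673/4160·5/9 + (-125/14976)·(-3/5) + 53/384·1 = 1/2 ✓
b·c²: 2673/4160·25/81 + (-125/14976)·9/25 + 53/384·1 = 1/3 ✓
b·Ac: (-125/14976)·(-78/25) + 53/384·54/53 = 1/6 ✓
b·c³: 2673/4160·125/729 + (-125/14976)·(-27/125) + 53/384·1 = 1/4 ✓
b·(c∘Ac): (-125/14976)·234/125 + 53/384·54/53 = 1/8 ✓
b·Ac²: (-125/14976)·(-26/15) + 53/384·238/477 = 1/12 ✓
b·A²c: 53/384·16/53 = 1/24 ✓; 4 stages ⇒ order 4.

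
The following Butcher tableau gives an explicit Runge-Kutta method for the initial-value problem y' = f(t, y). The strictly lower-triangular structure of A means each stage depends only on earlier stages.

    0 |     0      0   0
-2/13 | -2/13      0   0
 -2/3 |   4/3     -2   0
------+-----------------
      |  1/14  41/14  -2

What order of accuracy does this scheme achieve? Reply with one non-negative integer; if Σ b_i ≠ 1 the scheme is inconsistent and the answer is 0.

1

b = (1/14, 41/14, -2)
c = (0, -2/13, -2/3)
Ac = (0, 0, 4/13)
Σ b_i: 1/14·1 + 41/14·1 + (-2)·1 = 1 ✓
b·c: 41/14·(-2/13) + (-2)·(-2/3) = 241/273 ≠ 1/2 ⇒ order 1.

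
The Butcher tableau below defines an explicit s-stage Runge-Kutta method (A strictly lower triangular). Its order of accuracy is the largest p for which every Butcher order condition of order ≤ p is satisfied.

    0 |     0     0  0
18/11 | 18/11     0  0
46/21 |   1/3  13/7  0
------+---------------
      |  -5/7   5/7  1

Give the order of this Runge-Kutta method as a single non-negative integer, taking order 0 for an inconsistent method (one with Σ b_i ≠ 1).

b = (-5/7, 5/7, 1)
c = (0, 18/11, 46/21)
Ac = (0, 0, 234/77)
Σ b_i: (-5/7)·1 + 5/7·1 + 1·1 = 1 ✓
b·c: 5/7·18/11 + 1·46/21 = 776/231 ≠ 1/2 ⇒ order 1.

1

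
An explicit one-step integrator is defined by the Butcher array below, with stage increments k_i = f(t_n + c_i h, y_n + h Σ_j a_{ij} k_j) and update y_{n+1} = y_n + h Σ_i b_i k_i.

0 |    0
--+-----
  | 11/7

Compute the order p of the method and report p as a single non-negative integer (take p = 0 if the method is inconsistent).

b = (11/7)
c = (0)
Σ b_i: 11/7·1 = 11/7 ≠ 1 ⇒ order 0.

0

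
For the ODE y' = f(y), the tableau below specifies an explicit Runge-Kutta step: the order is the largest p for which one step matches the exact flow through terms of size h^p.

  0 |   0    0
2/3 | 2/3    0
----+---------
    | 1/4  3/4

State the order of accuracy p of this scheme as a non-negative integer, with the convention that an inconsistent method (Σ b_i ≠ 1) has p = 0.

b = (1/4, 3/4)
c = (0, 2/3)
Σ b_i: 1/4·1 + 3/4·1 = 1 ✓
b·c: 3/4·2/3 = 1/2 ✓; 2 stages ⇒ order 2.

2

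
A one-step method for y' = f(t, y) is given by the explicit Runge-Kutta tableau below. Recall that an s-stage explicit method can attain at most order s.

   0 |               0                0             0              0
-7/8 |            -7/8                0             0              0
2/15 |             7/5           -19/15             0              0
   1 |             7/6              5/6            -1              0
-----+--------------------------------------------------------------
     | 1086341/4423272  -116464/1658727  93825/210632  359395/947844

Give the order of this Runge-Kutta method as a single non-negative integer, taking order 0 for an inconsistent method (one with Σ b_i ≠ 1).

b = (1086341/4423272, -116464/1658727, 93825/210632, 359395/947844)
c = (0, -7/8, 2/15, 1)
Ac = (0, 0, 133/120, -69/80)
Σ b_i: 1086341/4423272·1 + (-116464/1658727)·1 + 93825/210632·1 + 359395/947844·1 = 1 ✓
b·c: (-116464/1658727)·(-7/8) + 93825/210632·2/15 + 359395/947844·1 = 1/2 ✓
b·c²: (-116464/1658727)·49/64 + 93825/210632·4/225 + 359395/947844·1 = 1/3 ✓
b·Ac: 93825/210632·133/120 + 359395/947844·(-69/80) = 1/6 ✓
b·c³: (-116464/1658727)·(-343/512) + 93825/210632·8/3375 + 359395/947844·1 = 5399729/12637920 ≠ 1/4 ⇒ order 3.
b·(c∘Ac): 93825/210632·133/900 + 359395/947844·(-69/80) = -1320451/5055168 ≠ 1/8
b·Ac²: 93825/210632·(-931/960) + 359395/947844·17863/28800 = -4197283/21326490 ≠ 1/12
b·A²c: 359395/947844·(-133/120) = -9559907/22748256 ≠ 1/24

3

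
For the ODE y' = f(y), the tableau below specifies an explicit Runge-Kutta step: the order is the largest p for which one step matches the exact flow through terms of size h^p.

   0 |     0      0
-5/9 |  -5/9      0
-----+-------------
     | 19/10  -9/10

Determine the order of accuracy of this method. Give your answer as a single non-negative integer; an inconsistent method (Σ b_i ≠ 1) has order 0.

b = (19/10, -9/10)
c = (0, -5/9)
Σ b_i: 19/10·1 + (-9/10)·1 = 1 ✓
b·c: (-9/10)·(-5/9) = 1/2 ✓; 2 stages ⇒ order 2.

2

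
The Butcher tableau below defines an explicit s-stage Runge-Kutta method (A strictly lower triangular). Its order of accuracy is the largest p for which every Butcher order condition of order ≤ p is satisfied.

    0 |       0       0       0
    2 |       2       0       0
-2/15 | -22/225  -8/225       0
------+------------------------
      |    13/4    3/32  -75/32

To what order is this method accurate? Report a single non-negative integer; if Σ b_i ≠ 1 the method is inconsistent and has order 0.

b = (13/4, 3/32, -75/32)
c = (0, 2, -2/15)
Ac = (0, 0, -16/225)
Σ b_i: 13/4·1 + 3/32·1 + (-75/32)·1 = 1 ✓
b·c: 3/32·2 + (-75/32)·(-2/15) = 1/2 ✓
b·c²: 3/32·4 + (-75/32)·4/225 = 1/3 ✓
b·Ac: (-75/32)·(-16/225) = 1/6 ✓; 3 stages ⇒ order 3.

3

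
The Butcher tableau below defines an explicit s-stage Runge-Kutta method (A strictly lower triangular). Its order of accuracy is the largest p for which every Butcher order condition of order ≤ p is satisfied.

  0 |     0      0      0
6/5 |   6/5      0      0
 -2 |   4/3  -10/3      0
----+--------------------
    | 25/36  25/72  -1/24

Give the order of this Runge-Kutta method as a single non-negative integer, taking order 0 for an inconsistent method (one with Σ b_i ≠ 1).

b = (25/36, 25/72, -1/24)
c = (0, 6/5, -2)
Ac = (0, 0, -4)
Σ b_i: 25/36·1 + 25/72·1 + (-1/24)·1 = 1 ✓
b·c: 25/72·6/5 + (-1/24)·(-2) = 1/2 ✓
b·c²: 25/72·36/25 + (-1/24)·4 = 1/3 ✓
b·Ac: (-1/24)·(-4) = 1/6 ✓; 3 stages ⇒ order 3.

3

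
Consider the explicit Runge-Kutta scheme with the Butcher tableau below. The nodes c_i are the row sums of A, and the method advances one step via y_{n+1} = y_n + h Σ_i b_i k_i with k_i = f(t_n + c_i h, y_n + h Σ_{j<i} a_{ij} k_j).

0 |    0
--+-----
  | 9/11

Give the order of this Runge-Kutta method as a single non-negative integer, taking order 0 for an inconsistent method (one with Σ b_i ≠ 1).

b = (9/11)
c = (0)
Σ b_i: 9/11·1 = 9/11 ≠ 1 ⇒ order 0.

0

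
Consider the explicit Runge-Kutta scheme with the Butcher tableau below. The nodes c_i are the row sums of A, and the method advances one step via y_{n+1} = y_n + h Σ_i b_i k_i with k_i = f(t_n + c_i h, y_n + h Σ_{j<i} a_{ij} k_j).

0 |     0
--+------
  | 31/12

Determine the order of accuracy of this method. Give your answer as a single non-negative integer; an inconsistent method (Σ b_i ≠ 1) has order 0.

b = (31/12)
c = (0)
Σ b_i: 31/12·1 = 31/12 ≠ 1 ⇒ order 0.

0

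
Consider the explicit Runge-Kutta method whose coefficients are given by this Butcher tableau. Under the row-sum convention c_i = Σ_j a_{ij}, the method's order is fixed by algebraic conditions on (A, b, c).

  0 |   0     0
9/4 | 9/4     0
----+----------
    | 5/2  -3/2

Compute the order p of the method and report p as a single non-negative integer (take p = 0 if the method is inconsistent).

1

b = (5/2, -3/2)
c = (0, 9/4)
Σ b_i: 5/2·1 + (-3/2)·1 = 1 ✓
b·c: (-3/2)·9/4 = -27/8 ≠ 1/2 ⇒ order 1.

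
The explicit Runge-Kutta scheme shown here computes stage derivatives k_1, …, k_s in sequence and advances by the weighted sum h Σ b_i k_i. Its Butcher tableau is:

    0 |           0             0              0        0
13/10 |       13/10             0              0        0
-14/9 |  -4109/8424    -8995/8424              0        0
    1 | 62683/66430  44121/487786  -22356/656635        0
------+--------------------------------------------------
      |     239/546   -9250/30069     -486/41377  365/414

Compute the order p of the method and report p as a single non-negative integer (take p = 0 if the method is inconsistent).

b = (239/546, -9250/30069, -486/41377, 365/414)
c = (0, 13/10, -14/9, 1)
Ac = (0, 0, -1799/1296, 249/1460)
Σ b_i: 239/546·1 + (-9250/30069)·1 + (-486/41377)·1 + 365/414·1 = 1 ✓
b·c: (-9250/30069)·13/10 + (-486/41377)·(-14/9) + 365/414·1 = 1/2 ✓
b·c²: (-9250/30069)·169/100 + (-486/41377)·196/81 + 365/414·1 = 1/3 ✓
b·Ac: (-486/41377)·(-1799/1296) + 365/414·249/1460 = 1/6 ✓
b·c³: (-9250/30069)·2197/1000 + (-486/41377)·(-2744/729) + 365/414·1 = 1/4 ✓
b·(c∘Ac): (-486/41377)·12593/5832 + 365/414·249/1460 = 1/8 ✓
b·Ac²: (-486/41377)·(-23387/12960) + 365/414·1029/14600 = 1/12 ✓
b·A²c: 365/414·69/1460 = 1/24 ✓; 4 stages ⇒ order 4.

4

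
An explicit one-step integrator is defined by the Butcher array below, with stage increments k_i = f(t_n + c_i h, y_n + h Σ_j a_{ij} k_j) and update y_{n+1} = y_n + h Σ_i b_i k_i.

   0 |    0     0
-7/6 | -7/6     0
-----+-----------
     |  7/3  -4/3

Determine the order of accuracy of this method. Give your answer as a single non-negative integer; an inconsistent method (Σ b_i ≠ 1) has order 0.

1

b = (7/3, -4/3)
c = (0, -7/6)
Σ b_i: 7/3·1 + (-4/3)·1 = 1 ✓
b·c: (-4/3)·(-7/6) = 14/9 ≠ 1/2 ⇒ order 1.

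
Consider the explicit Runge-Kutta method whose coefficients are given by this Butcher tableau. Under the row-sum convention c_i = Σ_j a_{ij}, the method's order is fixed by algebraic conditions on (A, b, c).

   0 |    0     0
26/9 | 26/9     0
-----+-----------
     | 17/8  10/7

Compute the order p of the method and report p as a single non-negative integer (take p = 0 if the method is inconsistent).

0

b = (17/8, 10/7)
c = (0, 26/9)
Σ b_i: 17/8·1 + 10/7·1 = 199/56 ≠ 1 ⇒ order 0.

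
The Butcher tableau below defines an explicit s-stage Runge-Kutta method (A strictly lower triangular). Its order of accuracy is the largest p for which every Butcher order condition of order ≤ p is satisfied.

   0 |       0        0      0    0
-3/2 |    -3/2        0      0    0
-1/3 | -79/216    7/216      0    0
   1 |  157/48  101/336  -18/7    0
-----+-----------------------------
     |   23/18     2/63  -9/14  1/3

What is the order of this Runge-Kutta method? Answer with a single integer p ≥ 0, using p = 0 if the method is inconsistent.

b = (23/18, 2/63, -9/14, 1/3)
c = (0, -3/2, -1/3, 1)
Ac = (0, 0, -7/144, 13/32)
Σ b_i: 23/18·1 + 2/63·1 + (-9/14)·1 + 1/3·1 = 1 ✓
b·c: 2/63·(-3/2) + (-9/14)·(-1/3) + 1/3·1 = 1/2 ✓
b·c²: 2/63·9/4 + (-9/14)·1/9 + 1/3·1 = 1/3 ✓
b·Ac: (-9/14)·(-7/144) + 1/3·13/32 = 1/6 ✓
b·c³: 2/63·(-27/8) + (-9/14)·(-1/27) + 1/3·1 = 1/4 ✓
b·(c∘Ac): (-9/14)·7/432 + 1/3·13/32 = 1/8 ✓
b·Ac²: (-9/14)·7/96 + 1/3·25/64 = 1/12 ✓
b·A²c: 1/3·1/8 = 1/24 ✓; 4 stages ⇒ order 4.

4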